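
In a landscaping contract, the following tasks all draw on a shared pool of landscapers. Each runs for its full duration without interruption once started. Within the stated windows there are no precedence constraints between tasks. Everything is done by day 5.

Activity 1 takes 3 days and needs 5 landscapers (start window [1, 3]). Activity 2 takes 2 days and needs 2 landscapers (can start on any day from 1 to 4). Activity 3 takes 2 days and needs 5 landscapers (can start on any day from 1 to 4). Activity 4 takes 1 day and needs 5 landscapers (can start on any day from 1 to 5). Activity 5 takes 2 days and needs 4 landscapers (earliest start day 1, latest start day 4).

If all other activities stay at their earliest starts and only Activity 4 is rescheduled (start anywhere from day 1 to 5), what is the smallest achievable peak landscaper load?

16

Activity 4@1: d1:21  d2:16  d3:5  d4:0  d5:0 → peak 21
Activity 4@2: d1:16  d2:21  d3:5  d4:0  d5:0 → peak 21
Activity 4@3: d1:16  d2:16  d3:10  d4:0  d5:0 → peak 16
Activity 4@4: d1:16  d2:16  d3:5  d4:5  d5:0 → peak 16
Activity 4@5: d1:16  d2:16  d3:5  d4:0  d5:5 → peak 16
Best is Activity 4@3, peak 16.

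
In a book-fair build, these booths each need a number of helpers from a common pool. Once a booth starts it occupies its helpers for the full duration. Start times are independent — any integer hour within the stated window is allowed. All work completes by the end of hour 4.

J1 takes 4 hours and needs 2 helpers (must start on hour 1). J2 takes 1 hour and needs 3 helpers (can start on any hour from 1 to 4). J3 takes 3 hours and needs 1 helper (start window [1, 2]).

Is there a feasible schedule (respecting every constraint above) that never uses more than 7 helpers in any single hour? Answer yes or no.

Schedule J1@1, J2@1, J3@2: h1:5  h2:3  h3:3  h4:3 — peak 5 ≤ 7.

yes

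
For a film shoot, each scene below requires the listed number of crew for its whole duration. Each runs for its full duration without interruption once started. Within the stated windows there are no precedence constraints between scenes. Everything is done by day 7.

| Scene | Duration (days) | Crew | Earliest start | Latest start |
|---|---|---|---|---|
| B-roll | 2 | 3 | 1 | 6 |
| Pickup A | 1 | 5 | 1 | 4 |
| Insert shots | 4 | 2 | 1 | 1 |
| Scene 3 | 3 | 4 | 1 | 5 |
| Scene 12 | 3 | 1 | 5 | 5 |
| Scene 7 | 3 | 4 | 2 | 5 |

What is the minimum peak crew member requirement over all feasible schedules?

Early-start (B-roll@1, Pickup A@1, Insert shots@1, Scene 3@1, Scene 12@5, Scene 7@2) gives peak 14: d1:14  d2:13  d3:10  d4:6  d5:1  d6:1  d7:1.
Shift B-roll→5, Scene 3→2, Scene 7→5.
Schedule B-roll@5, Pickup A@1, Insert shots@1, Scene 3@2, Scene 12@5, Scene 7@5: d1:7  d2:6  d3:6  d4:6  d5:8  d6:8  d7:5 — peak 8.

8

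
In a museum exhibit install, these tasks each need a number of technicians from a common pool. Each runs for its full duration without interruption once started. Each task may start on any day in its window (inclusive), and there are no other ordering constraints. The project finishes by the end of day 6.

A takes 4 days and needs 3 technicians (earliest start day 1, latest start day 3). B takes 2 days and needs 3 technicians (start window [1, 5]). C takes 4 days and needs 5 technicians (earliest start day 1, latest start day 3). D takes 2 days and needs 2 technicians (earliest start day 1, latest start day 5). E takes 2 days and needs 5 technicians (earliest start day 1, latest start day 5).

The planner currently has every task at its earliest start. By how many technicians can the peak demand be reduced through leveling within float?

8

Early-start peak: d1:18  d2:18  d3:8  d4:8  d5:0  d6:0 ⇒ 18.
Leveled (A@1, B@1, C@3, D@1, E@5): d1:8  d2:8  d3:8  d4:8  d5:10  d6:10 ⇒ 10.
Reduction 18 − 10 = 8.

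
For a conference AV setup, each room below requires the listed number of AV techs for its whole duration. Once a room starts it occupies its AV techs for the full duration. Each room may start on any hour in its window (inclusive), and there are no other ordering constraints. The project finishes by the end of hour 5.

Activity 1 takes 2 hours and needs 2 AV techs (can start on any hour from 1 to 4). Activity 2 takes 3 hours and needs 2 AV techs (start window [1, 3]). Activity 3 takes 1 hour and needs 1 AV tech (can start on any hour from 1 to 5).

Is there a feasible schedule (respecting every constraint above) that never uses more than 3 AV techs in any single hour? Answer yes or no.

yes

Schedule Activity 1@1, Activity 2@3, Activity 3@1: h1:3  h2:2  h3:2  h4:2  h5:2 — peak 3 ≤ 3.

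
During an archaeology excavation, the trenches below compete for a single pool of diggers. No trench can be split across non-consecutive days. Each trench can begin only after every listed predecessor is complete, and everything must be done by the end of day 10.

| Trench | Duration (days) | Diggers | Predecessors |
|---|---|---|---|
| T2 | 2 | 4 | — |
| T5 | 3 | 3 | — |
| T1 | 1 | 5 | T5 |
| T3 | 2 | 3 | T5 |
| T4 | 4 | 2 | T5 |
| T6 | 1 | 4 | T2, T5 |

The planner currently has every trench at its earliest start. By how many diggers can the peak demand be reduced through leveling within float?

Early-start peak: d1:7  d2:7  d3:3  d4:14  d5:5  d6:2  d7:2  d8:0  d9:0  d10:0 ⇒ 14.
Leveled (T2@1, T5@3, T1@6, T3@7, T4@7, T6@9): d1:4  d2:4  d3:3  d4:3  d5:3  d6:5  d7:5  d8:5  d9:6  d10:2 ⇒ 6.
Reduction 14 − 6 = 8.

8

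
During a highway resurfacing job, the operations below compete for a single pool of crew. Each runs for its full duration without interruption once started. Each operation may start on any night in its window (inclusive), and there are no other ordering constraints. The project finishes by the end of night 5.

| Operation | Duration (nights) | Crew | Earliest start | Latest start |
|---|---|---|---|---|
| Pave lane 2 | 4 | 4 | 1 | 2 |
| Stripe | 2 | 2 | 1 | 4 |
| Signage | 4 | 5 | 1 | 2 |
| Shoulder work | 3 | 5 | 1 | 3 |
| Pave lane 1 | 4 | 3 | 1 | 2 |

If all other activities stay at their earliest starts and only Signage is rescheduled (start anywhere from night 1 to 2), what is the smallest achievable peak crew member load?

Signage@1: n1:19  n2:19  n3:17  n4:12  n5:0 → peak 19
Signage@2: n1:14  n2:19  n3:17  n4:12  n5:5 → peak 19
Best is Signage@1, peak 19.

19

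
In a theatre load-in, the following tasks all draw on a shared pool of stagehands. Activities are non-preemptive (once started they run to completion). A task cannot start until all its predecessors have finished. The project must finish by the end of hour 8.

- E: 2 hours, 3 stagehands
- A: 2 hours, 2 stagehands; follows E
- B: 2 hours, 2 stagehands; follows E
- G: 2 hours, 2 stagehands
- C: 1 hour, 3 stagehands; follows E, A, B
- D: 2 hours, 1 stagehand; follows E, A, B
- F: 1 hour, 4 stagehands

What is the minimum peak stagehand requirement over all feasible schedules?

4

Early-start (E@1, A@3, B@3, G@1, C@5, D@5, F@1) gives peak 9: h1:9  h2:5  h3:4  h4:4  h5:4  h6:1  h7:0  h8:0.
Shift G→5, C→7, F→8.
Schedule E@1, A@3, B@3, G@5, C@7, D@5, F@8: h1:3  h2:3  h3:4  h4:4  h5:3  h6:3  h7:3  h8:4 — peak 4.
Total stagehand-hours = 27 over 8 hours ⇒ peak ≥ ⌈27/8⌉ = 4, so 4 is optimal.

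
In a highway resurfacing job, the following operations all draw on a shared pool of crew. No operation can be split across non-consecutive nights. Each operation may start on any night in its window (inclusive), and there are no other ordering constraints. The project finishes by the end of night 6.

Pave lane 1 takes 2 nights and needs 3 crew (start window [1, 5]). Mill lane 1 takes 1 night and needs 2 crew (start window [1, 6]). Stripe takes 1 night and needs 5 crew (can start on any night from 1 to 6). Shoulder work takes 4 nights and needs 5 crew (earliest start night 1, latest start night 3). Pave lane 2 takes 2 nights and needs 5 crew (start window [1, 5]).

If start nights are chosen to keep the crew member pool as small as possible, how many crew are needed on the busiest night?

Early-start (Pave lane 1@1, Mill lane 1@1, Stripe@1, Shoulder work@1, Pave lane 2@1) gives peak 20: n1:20  n2:13  n3:5  n4:5  n5:0  n6:0.
Shift Shoulder work→2, Pave lane 2→3.
Schedule Pave lane 1@1, Mill lane 1@1, Stripe@1, Shoulder work@2, Pave lane 2@3: n1:10  n2:8  n3:10  n4:10  n5:5  n6:0 — peak 10.

10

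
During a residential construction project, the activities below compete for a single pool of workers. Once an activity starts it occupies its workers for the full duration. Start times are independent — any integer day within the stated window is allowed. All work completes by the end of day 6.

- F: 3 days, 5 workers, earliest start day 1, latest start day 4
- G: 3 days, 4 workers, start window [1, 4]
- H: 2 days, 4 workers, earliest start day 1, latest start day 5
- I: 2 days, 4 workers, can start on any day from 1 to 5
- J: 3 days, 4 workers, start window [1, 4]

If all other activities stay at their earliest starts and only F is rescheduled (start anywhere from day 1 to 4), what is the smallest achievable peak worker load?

F@1: d1:21  d2:21  d3:13  d4:0  d5:0  d6:0 → peak 21
F@2: d1:16  d2:21  d3:13  d4:5  d5:0  d6:0 → peak 21
F@3: d1:16  d2:16  d3:13  d4:5  d5:5  d6:0 → peak 16
F@4: d1:16  d2:16  d3:8  d4:5  d5:5  d6:5 → peak 16
Best is F@3, peak 16.

16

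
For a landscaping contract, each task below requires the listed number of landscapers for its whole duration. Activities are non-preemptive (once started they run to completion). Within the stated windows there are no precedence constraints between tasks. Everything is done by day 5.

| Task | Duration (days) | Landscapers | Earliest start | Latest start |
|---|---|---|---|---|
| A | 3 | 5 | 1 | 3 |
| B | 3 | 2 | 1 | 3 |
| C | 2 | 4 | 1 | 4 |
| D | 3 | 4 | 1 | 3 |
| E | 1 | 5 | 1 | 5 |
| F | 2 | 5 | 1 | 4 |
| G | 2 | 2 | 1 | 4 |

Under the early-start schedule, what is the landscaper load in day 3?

11

At early start, day 3 has: A, B, D.
Demand: 5 + 2 + 4 = 11.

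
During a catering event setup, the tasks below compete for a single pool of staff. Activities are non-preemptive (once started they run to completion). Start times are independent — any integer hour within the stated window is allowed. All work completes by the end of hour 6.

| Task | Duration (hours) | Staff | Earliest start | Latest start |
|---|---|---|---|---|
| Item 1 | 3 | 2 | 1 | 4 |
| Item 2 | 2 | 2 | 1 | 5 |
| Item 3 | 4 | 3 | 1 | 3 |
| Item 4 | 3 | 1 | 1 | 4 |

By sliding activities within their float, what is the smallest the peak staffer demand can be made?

5

Early-start (Item 1@1, Item 2@1, Item 3@1, Item 4@1) gives peak 8: h1:8  h2:8  h3:6  h4:3  h5:0  h6:0.
Shift Item 3→3, Item 4→4.
Schedule Item 1@1, Item 2@1, Item 3@3, Item 4@4: h1:4  h2:4  h3:5  h4:4  h5:4  h6:4 — peak 5.
Total staffer-hours = 25 over 6 hours ⇒ peak ≥ ⌈25/6⌉ = 5, so 5 is optimal.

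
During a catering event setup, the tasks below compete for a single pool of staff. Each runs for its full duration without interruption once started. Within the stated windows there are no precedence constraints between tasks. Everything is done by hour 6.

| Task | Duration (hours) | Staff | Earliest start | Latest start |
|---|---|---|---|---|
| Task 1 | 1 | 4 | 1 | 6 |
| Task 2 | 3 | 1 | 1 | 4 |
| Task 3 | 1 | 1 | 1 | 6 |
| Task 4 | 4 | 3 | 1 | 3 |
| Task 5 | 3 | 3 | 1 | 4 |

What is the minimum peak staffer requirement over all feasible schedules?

Early-start (Task 1@1, Task 2@1, Task 3@1, Task 4@1, Task 5@1) gives peak 12: h1:12  h2:7  h3:7  h4:3  h5:0  h6:0.
Shift Task 4→2, Task 5→4.
Schedule Task 1@1, Task 2@1, Task 3@1, Task 4@2, Task 5@4: h1:6  h2:4  h3:4  h4:6  h5:6  h6:3 — peak 6.

6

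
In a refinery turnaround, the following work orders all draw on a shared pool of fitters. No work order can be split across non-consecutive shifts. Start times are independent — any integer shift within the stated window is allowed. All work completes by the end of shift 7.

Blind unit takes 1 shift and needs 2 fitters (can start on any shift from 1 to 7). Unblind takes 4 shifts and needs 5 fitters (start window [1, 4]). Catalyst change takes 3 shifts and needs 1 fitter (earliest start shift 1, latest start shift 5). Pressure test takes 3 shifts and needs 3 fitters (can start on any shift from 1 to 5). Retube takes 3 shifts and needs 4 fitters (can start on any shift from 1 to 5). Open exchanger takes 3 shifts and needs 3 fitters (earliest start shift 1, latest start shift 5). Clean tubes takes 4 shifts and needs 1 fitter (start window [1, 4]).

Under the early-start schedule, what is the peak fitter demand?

Early-start schedule: Blind unit@1, Unblind@1, Catalyst change@1, Pressure test@1, Retube@1, Open exchanger@1, Clean tubes@1.
Load per shift: shift 1: 19, shift 2: 17, shift 3: 17, shift 4: 6, shift 5: 0, shift 6: 0, shift 7: 0.
Peak is 19.

19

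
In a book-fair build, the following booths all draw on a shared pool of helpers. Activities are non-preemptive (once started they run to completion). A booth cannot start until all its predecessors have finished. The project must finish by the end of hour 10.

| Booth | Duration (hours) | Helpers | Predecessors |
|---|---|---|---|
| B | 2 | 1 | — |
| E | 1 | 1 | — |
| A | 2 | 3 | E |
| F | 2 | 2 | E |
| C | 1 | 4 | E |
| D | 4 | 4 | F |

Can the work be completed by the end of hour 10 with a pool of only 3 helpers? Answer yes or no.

Total helper-hours = 33; over 10 hours the average is 33/10 > 3, so some hour must exceed 3.

no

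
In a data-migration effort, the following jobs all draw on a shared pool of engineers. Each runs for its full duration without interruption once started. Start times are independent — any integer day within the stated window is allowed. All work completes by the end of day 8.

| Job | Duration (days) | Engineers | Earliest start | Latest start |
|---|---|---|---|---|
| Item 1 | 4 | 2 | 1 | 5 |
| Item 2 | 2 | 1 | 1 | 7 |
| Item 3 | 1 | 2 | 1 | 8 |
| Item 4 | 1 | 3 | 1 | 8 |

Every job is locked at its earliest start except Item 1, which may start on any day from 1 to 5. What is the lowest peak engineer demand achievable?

6

Item 1@1: d1:8  d2:3  d3:2  d4:2  d5:0  d6:0  d7:0  d8:0 → peak 8
Item 1@2: d1:6  d2:3  d3:2  d4:2  d5:2  d6:0  d7:0  d8:0 → peak 6
Item 1@3: d1:6  d2:1  d3:2  d4:2  d5:2  d6:2  d7:0  d8:0 → peak 6
Item 1@4: d1:6  d2:1  d3:0  d4:2  d5:2  d6:2  d7:2  d8:0 → peak 6
Item 1@5: d1:6  d2:1  d3:0  d4:0  d5:2  d6:2  d7:2  d8:2 → peak 6
Best is Item 1@2, peak 6.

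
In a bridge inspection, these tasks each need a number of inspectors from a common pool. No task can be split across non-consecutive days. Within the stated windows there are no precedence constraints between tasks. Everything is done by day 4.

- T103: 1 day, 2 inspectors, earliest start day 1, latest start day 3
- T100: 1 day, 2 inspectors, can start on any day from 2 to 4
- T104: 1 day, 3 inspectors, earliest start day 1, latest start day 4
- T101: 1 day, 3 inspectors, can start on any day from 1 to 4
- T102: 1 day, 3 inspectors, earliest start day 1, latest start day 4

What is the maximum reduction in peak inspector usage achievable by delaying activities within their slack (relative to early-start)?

7

Early-start peak: d1:11  d2:2  d3:0  d4:0 ⇒ 11.
Leveled (T103@2, T100@2, T104@1, T101@3, T102@4): d1:3  d2:4  d3:3  d4:3 ⇒ 4.
Reduction 11 − 4 = 7.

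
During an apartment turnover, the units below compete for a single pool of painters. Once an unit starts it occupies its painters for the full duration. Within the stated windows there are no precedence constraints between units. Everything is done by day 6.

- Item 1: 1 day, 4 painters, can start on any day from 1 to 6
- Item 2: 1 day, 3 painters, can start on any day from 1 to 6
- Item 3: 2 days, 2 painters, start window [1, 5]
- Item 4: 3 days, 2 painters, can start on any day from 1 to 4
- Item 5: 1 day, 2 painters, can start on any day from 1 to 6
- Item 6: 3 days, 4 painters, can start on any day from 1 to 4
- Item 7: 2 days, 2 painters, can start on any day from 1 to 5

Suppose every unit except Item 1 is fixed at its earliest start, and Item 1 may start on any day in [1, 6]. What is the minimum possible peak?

15

Item 1@1: d1:19  d2:10  d3:6  d4:0  d5:0  d6:0 → peak 19
Item 1@2: d1:15  d2:14  d3:6  d4:0  d5:0  d6:0 → peak 15
Item 1@3: d1:15  d2:10  d3:10  d4:0  d5:0  d6:0 → peak 15
Item 1@4: d1:15  d2:10  d3:6  d4:4  d5:0  d6:0 → peak 15
Item 1@5: d1:15  d2:10  d3:6  d4:0  d5:4  d6:0 → peak 15
Item 1@6: d1:15  d2:10  d3:6  d4:0  d5:0  d6:4 → peak 15
Best is Item 1@2, peak 15.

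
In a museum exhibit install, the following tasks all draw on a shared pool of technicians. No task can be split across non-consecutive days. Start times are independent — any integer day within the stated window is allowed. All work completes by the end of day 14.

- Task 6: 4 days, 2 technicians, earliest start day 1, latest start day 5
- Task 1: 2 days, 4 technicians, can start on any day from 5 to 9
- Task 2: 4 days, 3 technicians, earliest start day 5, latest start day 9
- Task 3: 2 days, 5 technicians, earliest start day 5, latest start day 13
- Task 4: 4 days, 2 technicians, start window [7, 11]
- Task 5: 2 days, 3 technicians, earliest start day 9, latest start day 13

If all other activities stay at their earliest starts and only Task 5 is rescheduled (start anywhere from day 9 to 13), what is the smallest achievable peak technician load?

12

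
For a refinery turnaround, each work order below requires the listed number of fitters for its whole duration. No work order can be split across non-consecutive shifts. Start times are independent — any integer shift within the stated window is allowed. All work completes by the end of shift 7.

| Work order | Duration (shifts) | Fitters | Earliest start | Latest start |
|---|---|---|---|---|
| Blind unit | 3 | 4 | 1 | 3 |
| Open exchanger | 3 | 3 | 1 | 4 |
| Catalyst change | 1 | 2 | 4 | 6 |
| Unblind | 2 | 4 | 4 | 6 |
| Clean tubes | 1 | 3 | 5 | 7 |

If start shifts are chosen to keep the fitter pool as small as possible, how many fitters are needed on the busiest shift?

Schedule Blind unit@1, Open exchanger@1, Catalyst change@4, Unblind@4, Clean tubes@5: s1:7  s2:7  s3:7  s4:6  s5:7  s6:0  s7:0 — peak 7.

7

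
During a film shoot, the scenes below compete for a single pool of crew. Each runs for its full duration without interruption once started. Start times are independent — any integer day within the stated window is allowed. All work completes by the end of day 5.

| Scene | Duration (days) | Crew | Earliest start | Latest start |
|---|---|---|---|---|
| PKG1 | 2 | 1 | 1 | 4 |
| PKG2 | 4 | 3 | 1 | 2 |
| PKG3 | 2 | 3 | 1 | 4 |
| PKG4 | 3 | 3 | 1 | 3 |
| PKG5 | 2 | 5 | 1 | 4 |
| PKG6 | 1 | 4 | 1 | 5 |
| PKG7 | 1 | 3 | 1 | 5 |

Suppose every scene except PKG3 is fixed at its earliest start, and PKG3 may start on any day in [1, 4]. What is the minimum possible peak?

PKG3@1: d1:22  d2:15  d3:6  d4:3  d5:0 → peak 22
PKG3@2: d1:19  d2:15  d3:9  d4:3  d5:0 → peak 19
PKG3@3: d1:19  d2:12  d3:9  d4:6  d5:0 → peak 19
PKG3@4: d1:19  d2:12  d3:6  d4:6  d5:3 → peak 19
Best is PKG3@2, peak 19.

19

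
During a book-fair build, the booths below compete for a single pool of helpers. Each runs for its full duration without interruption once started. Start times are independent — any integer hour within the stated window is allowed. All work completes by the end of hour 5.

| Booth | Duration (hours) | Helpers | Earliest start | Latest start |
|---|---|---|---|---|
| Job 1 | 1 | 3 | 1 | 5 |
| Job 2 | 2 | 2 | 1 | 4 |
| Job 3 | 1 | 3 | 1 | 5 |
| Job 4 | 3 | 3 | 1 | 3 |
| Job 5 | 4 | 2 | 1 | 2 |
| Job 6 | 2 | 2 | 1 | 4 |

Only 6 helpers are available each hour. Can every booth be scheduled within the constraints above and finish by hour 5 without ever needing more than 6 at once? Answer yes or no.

no

Total helper-hours = 31; over 5 hours the average is 31/5 > 6, so some hour must exceed 6.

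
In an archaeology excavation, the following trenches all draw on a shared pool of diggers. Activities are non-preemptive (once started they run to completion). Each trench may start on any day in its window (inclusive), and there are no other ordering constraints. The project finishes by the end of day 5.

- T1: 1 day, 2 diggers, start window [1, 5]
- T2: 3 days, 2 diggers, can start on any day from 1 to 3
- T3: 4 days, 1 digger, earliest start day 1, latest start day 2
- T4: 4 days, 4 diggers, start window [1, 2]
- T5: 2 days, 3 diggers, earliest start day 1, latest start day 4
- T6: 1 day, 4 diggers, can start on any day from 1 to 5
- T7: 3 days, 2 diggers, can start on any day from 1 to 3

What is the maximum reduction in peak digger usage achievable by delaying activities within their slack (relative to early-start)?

9

Early-start peak: d1:18  d2:12  d3:9  d4:5  d5:0 ⇒ 18.
Leveled (T1@1, T2@3, T3@2, T4@1, T5@1, T6@5, T7@3): d1:9  d2:8  d3:9  d4:9  d5:9 ⇒ 9.
Reduction 18 − 9 = 9.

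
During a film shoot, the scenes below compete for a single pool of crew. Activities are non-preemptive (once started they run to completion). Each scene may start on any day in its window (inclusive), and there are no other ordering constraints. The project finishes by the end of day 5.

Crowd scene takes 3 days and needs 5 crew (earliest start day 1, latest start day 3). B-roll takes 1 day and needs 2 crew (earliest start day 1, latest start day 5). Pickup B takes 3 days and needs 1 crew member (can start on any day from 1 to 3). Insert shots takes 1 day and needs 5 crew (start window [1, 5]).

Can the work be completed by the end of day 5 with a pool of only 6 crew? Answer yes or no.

yes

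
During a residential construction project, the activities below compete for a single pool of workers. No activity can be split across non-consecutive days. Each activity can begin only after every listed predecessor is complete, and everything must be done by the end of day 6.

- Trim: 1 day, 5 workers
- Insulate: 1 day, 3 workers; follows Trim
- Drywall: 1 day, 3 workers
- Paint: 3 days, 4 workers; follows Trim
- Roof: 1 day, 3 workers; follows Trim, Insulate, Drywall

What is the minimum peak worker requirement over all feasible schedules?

Early-start (Trim@1, Insulate@2, Drywall@1, Paint@2, Roof@3) gives peak 8: d1:8  d2:7  d3:7  d4:4  d5:0  d6:0.
Shift Drywall→2, Paint→3, Roof→6.
Schedule Trim@1, Insulate@2, Drywall@2, Paint@3, Roof@6: d1:5  d2:6  d3:4  d4:4  d5:4  d6:3 — peak 6.

6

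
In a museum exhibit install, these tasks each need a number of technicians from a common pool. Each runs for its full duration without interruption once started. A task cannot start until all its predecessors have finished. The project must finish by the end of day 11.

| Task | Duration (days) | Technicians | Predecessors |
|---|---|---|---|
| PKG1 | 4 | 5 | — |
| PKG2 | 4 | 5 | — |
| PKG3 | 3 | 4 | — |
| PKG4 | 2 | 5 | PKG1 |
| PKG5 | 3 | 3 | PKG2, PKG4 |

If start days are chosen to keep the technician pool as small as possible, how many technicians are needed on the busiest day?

10

Early-start (PKG1@1, PKG2@1, PKG3@1, PKG4@5, PKG5@7) gives peak 14: d1:14  d2:14  d3:14  d4:10  d5:5  d6:5  d7:3  d8:3  d9:3  d10:0  d11:0.
Shift PKG3→5.
Schedule PKG1@1, PKG2@1, PKG3@5, PKG4@5, PKG5@7: d1:10  d2:10  d3:10  d4:10  d5:9  d6:9  d7:7  d8:3  d9:3  d10:0  d11:0 — peak 10.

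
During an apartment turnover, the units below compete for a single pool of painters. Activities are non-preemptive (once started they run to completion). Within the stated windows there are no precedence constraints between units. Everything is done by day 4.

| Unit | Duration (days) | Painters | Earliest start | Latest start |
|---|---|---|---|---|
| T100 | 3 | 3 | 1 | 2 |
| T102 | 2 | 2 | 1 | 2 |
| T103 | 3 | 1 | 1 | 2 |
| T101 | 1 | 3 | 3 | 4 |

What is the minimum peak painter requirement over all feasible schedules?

6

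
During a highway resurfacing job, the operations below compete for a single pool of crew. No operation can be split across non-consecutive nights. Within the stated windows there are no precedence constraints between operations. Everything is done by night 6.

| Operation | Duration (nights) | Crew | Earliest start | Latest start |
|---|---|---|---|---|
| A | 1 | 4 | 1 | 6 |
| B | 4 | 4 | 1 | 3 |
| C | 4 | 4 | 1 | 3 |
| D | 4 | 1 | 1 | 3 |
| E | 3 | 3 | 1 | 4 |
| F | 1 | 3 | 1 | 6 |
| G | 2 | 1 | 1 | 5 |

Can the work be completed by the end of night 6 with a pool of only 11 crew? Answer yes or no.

no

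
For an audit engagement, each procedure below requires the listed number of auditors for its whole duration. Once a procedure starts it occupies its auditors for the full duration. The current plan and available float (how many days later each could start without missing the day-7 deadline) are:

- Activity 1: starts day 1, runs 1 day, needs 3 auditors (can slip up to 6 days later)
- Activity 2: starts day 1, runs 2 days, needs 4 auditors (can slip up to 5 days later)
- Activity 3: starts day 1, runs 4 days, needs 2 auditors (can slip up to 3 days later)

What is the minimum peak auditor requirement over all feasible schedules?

Early-start (Activity 1@1, Activity 2@1, Activity 3@1) gives peak 9: d1:9  d2:6  d3:2  d4:2  d5:0  d6:0  d7:0.
Shift Activity 2→2, Activity 3→4.
Schedule Activity 1@1, Activity 2@2, Activity 3@4: d1:3  d2:4  d3:4  d4:2  d5:2  d6:2  d7:2 — peak 4.

4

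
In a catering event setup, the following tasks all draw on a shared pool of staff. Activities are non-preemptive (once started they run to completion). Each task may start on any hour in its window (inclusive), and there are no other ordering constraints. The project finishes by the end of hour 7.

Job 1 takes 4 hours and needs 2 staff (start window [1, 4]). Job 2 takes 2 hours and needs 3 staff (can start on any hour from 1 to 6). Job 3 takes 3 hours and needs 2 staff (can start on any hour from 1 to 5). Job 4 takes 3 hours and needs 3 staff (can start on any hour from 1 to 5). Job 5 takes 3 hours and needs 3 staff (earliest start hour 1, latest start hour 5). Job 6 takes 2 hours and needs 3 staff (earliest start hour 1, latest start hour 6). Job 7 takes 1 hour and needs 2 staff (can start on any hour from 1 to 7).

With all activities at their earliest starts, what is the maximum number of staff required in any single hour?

Early-start schedule: Job 1@1, Job 2@1, Job 3@1, Job 4@1, Job 5@1, Job 6@1, Job 7@1.
Load per hour: hour 1: 18, hour 2: 16, hour 3: 10, hour 4: 2, hour 5: 0, hour 6: 0, hour 7: 0.
Peak is 18.

18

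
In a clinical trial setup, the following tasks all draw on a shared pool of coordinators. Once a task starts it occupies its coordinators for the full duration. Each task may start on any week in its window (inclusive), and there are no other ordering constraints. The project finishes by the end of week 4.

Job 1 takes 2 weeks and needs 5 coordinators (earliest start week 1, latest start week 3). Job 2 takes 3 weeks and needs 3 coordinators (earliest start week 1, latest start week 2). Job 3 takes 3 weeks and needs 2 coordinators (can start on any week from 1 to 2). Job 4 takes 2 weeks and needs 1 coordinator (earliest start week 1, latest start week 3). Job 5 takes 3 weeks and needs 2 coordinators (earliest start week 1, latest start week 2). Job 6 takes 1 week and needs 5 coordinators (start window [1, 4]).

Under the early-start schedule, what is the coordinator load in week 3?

At early start, week 3 has: Job 2, Job 3, Job 5.
Demand: 3 + 2 + 2 = 7.

7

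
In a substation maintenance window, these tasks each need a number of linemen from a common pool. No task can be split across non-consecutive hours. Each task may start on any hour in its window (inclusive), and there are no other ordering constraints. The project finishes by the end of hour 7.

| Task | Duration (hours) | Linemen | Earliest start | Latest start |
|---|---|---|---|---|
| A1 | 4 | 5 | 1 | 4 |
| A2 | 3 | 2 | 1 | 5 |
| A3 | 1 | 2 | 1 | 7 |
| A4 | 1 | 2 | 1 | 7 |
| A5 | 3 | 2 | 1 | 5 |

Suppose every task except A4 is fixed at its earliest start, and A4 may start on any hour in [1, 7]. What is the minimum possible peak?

A4@1: h1:13  h2:9  h3:9  h4:5  h5:0  h6:0  h7:0 → peak 13
A4@2: h1:11  h2:11  h3:9  h4:5  h5:0  h6:0  h7:0 → peak 11
A4@3: h1:11  h2:9  h3:11  h4:5  h5:0  h6:0  h7:0 → peak 11
A4@4: h1:11  h2:9  h3:9  h4:7  h5:0  h6:0  h7:0 → peak 11
A4@5: h1:11  h2:9  h3:9  h4:5  h5:2  h6:0  h7:0 → peak 11
A4@6: h1:11  h2:9  h3:9  h4:5  h5:0  h6:2  h7:0 → peak 11
A4@7: h1:11  h2:9  h3:9  h4:5  h5:0  h6:0  h7:2 → peak 11
Best is A4@2, peak 11.

11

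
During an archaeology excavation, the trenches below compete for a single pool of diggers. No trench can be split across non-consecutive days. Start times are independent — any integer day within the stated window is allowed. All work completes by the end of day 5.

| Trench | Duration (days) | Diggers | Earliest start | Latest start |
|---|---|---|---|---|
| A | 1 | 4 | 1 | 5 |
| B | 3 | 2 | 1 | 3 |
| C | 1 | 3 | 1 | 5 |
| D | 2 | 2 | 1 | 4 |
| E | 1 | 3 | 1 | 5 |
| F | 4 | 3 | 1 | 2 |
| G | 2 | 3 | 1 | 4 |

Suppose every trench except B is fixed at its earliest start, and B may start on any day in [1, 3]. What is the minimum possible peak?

B@1: d1:20  d2:10  d3:5  d4:3  d5:0 → peak 20
B@2: d1:18  d2:10  d3:5  d4:5  d5:0 → peak 18
B@3: d1:18  d2:8  d3:5  d4:5  d5:2 → peak 18
Best is B@2, peak 18.

18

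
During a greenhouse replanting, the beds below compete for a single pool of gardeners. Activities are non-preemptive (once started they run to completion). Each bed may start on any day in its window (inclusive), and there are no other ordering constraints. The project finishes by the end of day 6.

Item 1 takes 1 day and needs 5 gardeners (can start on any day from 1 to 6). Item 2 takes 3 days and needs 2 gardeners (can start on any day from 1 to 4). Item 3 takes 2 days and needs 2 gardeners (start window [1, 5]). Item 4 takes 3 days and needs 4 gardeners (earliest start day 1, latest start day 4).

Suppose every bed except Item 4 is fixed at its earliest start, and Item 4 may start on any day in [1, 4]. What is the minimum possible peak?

9

Item 4@1: d1:13  d2:8  d3:6  d4:0  d5:0  d6:0 → peak 13
Item 4@2: d1:9  d2:8  d3:6  d4:4  d5:0  d6:0 → peak 9
Item 4@3: d1:9  d2:4  d3:6  d4:4  d5:4  d6:0 → peak 9
Item 4@4: d1:9  d2:4  d3:2  d4:4  d5:4  d6:4 → peak 9
Best is Item 4@2, peak 9.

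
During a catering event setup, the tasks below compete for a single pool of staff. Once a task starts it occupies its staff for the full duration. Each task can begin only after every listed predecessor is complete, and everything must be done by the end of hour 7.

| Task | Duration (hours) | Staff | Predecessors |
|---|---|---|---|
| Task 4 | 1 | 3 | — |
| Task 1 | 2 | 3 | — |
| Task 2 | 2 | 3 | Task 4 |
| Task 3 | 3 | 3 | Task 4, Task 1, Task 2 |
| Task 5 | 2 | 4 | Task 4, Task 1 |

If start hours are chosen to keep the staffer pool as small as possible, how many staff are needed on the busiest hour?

7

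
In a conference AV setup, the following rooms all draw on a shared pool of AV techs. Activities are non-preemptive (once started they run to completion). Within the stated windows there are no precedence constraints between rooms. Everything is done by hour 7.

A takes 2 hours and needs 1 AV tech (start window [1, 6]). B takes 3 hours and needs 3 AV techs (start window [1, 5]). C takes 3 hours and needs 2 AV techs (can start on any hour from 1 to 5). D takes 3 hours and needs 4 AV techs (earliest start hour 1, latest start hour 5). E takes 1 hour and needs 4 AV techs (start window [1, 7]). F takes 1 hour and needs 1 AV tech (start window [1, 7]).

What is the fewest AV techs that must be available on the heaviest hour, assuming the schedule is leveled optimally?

Early-start (A@1, B@1, C@1, D@1, E@1, F@1) gives peak 15: h1:15  h2:10  h3:9  h4:0  h5:0  h6:0  h7:0.
Shift B→4, C→4, E→7, F→3.
Schedule A@1, B@4, C@4, D@1, E@7, F@3: h1:5  h2:5  h3:5  h4:5  h5:5  h6:5  h7:4 — peak 5.
Total AV tech-hours = 34 over 7 hours ⇒ peak ≥ ⌈34/7⌉ = 5, so 5 is optimal.

5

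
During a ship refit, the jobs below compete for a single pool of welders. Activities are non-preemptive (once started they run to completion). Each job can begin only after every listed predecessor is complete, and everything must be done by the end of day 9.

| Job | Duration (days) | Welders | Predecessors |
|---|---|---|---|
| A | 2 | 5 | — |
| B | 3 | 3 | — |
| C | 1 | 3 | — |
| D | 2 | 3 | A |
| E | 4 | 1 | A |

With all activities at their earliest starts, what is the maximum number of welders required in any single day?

11

Early-start schedule: A@1, B@1, C@1, D@3, E@3.
Load per day: day 1: 11, day 2: 8, day 3: 7, day 4: 4, day 5: 1, day 6: 1, day 7: 0, day 8: 0, day 9: 0.
Peak is 11.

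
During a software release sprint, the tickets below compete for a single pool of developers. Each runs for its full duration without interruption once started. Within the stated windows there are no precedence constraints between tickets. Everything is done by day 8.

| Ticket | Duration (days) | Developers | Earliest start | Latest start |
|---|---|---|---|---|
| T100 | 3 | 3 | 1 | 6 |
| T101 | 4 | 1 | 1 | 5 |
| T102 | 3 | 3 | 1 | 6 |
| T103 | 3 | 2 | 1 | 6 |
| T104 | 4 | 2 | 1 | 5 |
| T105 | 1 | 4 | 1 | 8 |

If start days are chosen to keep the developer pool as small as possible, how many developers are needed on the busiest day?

Early-start (T100@1, T101@1, T102@1, T103@1, T104@1, T105@1) gives peak 15: d1:15  d2:11  d3:11  d4:3  d5:0  d6:0  d7:0  d8:0.
Shift T102→4, T104→4, T105→7.
Schedule T100@1, T101@1, T102@4, T103@1, T104@4, T105@7: d1:6  d2:6  d3:6  d4:6  d5:5  d6:5  d7:6  d8:0 — peak 6.

6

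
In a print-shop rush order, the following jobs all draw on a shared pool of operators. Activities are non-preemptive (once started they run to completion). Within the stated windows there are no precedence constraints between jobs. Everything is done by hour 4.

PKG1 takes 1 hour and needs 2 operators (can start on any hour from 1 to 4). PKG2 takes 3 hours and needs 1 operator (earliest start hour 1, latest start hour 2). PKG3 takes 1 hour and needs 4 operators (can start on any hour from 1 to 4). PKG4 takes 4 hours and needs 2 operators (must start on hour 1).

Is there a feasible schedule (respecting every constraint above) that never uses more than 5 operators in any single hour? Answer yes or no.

no

The minimum achievable peak is 6; 5 < 6, so no feasible schedule stays within the cap.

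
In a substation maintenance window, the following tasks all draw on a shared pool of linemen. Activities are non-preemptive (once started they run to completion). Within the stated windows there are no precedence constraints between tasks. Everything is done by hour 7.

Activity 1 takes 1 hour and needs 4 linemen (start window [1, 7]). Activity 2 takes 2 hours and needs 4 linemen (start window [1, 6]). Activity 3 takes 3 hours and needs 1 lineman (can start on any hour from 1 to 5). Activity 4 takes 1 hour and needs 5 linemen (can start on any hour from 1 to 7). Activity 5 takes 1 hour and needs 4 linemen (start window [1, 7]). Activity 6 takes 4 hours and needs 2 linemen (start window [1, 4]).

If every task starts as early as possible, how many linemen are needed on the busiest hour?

Early-start schedule: Activity 1@1, Activity 2@1, Activity 3@1, Activity 4@1, Activity 5@1, Activity 6@1.
Load per hour: hour 1: 20, hour 2: 7, hour 3: 3, hour 4: 2, hour 5: 0, hour 6: 0, hour 7: 0.
Peak is 20.

20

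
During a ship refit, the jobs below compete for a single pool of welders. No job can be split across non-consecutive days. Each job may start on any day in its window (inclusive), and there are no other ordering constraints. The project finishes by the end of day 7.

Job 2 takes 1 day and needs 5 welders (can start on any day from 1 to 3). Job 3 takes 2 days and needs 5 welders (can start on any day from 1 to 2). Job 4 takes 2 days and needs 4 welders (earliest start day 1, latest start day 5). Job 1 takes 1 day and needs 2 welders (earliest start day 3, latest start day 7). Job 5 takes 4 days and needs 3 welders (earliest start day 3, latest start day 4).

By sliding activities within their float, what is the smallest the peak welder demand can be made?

Early-start (Job 2@1, Job 3@1, Job 4@1, Job 1@3, Job 5@3) gives peak 14: d1:14  d2:9  d3:5  d4:3  d5:3  d6:3  d7:0.
Shift Job 3→2, Job 4→4, Job 5→4.
Schedule Job 2@1, Job 3@2, Job 4@4, Job 1@3, Job 5@4: d1:5  d2:5  d3:7  d4:7  d5:7  d6:3  d7:3 — peak 7.

7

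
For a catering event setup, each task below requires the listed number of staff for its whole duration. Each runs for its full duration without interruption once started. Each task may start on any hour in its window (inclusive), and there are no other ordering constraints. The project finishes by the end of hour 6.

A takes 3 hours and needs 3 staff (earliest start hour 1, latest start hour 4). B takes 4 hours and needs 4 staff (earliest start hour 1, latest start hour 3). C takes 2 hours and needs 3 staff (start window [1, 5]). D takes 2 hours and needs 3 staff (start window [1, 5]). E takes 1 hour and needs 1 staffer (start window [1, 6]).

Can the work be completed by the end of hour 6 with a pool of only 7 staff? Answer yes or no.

Schedule A@1, B@1, C@4, D@5, E@5: h1:7  h2:7  h3:7  h4:7  h5:7  h6:3 — peak 7 ≤ 7.

yes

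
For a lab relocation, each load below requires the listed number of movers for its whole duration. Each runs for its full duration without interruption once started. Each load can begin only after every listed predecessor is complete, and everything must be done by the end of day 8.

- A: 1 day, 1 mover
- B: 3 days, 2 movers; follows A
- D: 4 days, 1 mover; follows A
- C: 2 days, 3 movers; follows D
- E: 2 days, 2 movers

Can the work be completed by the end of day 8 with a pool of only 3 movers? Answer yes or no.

Schedule A@1, B@2, D@2, C@7, E@5: d1:1  d2:3  d3:3  d4:3  d5:3  d6:2  d7:3  d8:3 — peak 3 ≤ 3.

yes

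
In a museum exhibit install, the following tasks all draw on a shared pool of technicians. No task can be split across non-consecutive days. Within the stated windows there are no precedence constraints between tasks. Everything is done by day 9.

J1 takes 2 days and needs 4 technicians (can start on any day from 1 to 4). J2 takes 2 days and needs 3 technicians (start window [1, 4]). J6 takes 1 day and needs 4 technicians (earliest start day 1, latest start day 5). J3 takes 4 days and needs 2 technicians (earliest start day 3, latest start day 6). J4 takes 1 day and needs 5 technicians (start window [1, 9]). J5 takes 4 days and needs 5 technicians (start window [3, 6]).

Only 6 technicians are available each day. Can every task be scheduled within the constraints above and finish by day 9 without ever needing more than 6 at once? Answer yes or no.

no

The minimum achievable peak is 7; 6 < 7, so no feasible schedule stays within the cap.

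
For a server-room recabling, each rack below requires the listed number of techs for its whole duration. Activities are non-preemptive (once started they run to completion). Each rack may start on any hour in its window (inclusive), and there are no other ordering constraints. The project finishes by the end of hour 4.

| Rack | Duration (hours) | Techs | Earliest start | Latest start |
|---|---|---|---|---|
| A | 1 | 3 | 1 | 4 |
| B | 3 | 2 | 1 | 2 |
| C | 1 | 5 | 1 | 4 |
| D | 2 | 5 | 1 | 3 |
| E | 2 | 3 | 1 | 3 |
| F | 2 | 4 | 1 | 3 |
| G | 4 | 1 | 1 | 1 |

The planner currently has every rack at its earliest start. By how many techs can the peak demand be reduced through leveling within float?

12

Early-start peak: h1:23  h2:15  h3:3  h4:1 ⇒ 23.
Leveled (A@1, B@1, C@4, D@1, E@2, F@3, G@1): h1:11  h2:11  h3:10  h4:10 ⇒ 11.
Reduction 23 − 11 = 12.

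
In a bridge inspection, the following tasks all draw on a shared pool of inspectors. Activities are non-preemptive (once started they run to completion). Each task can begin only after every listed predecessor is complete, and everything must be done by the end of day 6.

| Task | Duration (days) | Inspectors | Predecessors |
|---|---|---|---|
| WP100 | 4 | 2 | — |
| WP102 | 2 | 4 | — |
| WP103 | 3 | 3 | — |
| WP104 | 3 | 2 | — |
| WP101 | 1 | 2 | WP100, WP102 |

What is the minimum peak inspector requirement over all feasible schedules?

7

Early-start (WP100@1, WP102@1, WP103@1, WP104@1, WP101@5) gives peak 11: d1:11  d2:11  d3:7  d4:2  d5:2  d6:0.
Shift WP103→3, WP104→3.
Schedule WP100@1, WP102@1, WP103@3, WP104@3, WP101@5: d1:6  d2:6  d3:7  d4:7  d5:7  d6:0 — peak 7.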